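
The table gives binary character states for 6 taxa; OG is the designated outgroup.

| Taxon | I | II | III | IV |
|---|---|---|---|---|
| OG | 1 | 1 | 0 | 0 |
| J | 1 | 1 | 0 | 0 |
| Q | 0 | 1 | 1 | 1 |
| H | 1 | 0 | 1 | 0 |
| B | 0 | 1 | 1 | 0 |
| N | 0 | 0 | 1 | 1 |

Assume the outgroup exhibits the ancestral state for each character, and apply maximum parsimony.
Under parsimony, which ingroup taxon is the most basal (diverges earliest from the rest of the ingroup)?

Character polarity is set by the outgroup: the derived state is whichever differs from the outgroup's state, so for I, II the derived state is '0', and for the remaining characters it is '1'.
Only B, N, and Q show the derived state '0' for I, supporting them as a clade.
II groups H and N, which is incompatible with the clades supported by the remaining characters; treating it as convergent (homoplasy) costs fewer steps than any alternative tree.
III: derived state '1' in B, H, N, and Q only — synapomorphy for {B, H, N, Q}.
IV (derived state '1') is shared by N and Q — a synapomorphy uniting that clade.
Most parsimonious ingroup topology: (J,(((Q,N),B),H)).
J is sister to the clade containing all other ingroup taxa, so it is the earliest-diverging (most basal) ingroup lineage.

J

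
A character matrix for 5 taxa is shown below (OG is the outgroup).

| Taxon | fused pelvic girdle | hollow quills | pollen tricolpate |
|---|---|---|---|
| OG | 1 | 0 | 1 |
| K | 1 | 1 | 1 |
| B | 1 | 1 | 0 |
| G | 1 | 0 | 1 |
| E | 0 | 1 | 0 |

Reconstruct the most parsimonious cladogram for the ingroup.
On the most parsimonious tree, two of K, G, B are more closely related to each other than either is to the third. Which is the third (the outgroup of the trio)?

Character polarity is set by the outgroup: the derived state is whichever differs from the outgroup's state, so for fused pelvic girdle, pollen tricolpate the derived state is '0', and for the remaining characters it is '1'.
fused pelvic girdle (derived state '0') is unique to E (autapomorphy; uninformative for grouping).
Only B, E, and K show the derived state '1' for hollow quills, supporting them as a clade.
Only B and E show the derived state '0' for pollen tricolpate, supporting them as a clade.
Most parsimonious ingroup topology: ((K,(B,E)),G).
B and K share a more recent common ancestor with each other than either does with G, so G is the least closely related of the three.

G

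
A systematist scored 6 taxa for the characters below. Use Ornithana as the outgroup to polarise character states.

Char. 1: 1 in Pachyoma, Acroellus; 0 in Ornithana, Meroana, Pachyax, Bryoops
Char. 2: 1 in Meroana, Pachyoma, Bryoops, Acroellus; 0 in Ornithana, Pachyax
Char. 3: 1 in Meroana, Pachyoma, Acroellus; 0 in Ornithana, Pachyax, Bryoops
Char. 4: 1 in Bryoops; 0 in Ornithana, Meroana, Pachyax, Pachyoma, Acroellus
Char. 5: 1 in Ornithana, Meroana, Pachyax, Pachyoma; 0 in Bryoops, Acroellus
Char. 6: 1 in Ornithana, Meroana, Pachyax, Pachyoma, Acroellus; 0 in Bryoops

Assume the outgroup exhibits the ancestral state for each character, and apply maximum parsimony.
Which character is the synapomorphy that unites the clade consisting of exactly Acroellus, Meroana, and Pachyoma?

Char. 3

Character polarity is set by the outgroup: the derived state is whichever differs from the outgroup's state, so for Char. 5, Char. 6 the derived state is '0', and for the remaining characters it is '1'.
Char. 1: derived state '1' in Acroellus and Pachyoma only — synapomorphy for {Acroellus, Pachyoma}.
Char. 2: derived state '1' in Acroellus, Bryoops, Meroana, and Pachyoma only — synapomorphy for {Acroellus, Bryoops, Meroana, Pachyoma}.
Char. 3 (derived state '1') is shared by Acroellus, Meroana, and Pachyoma — a synapomorphy uniting that clade.
Char. 4: derived state '1' in Bryoops only — an autapomorphy, so it tells us nothing about relationships among taxa.
Char. 5 (state '0') occurs in Acroellus and Bryoops but conflicts with the nesting implied by the other characters — most parsimoniously interpreted as homoplasy.
Char. 6 (derived state '0') is unique to Bryoops (autapomorphy; uninformative for grouping).
Most parsimonious ingroup topology: (((Meroana,(Pachyoma,Acroellus)),Bryoops),Pachyax).
The clade {Acroellus, Meroana, Pachyoma} is supported by Char. 3: its derived state '1' occurs in exactly those taxa and in no other taxon (including the outgroup).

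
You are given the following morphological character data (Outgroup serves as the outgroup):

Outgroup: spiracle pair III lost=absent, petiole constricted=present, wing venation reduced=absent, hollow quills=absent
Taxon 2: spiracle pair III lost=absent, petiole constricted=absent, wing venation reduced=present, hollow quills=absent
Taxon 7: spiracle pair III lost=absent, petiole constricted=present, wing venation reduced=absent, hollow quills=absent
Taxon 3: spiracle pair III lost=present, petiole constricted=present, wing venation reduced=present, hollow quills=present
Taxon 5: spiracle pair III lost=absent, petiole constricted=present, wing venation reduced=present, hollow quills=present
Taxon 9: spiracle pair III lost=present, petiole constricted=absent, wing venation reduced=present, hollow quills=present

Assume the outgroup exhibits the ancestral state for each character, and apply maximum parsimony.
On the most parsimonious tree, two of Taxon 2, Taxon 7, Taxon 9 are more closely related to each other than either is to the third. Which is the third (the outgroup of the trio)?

Character polarity is set by the outgroup: the derived state is whichever differs from the outgroup's state, so for petiole constricted the derived state is 'absent', and for the remaining characters it is 'present'.
spiracle pair III lost (derived state 'present') is shared by Taxon 3 and Taxon 9 — a synapomorphy uniting that clade.
petiole constricted (state 'absent') occurs in Taxon 2 and Taxon 9 but conflicts with the nesting implied by the other characters — most parsimoniously interpreted as homoplasy.
wing venation reduced (derived state 'present') is shared by Taxon 2, Taxon 3, Taxon 5, and Taxon 9 — a synapomorphy uniting that clade.
hollow quills: derived state 'present' in Taxon 3, Taxon 5, and Taxon 9 only — synapomorphy for {Taxon 3, Taxon 5, Taxon 9}.
Most parsimonious ingroup topology: ((Taxon 2,((Taxon 3,Taxon 9),Taxon 5)),Taxon 7).
Taxon 2 and Taxon 9 share a more recent common ancestor with each other than either does with Taxon 7, so Taxon 7 is the least closely related of the three.

Taxon 7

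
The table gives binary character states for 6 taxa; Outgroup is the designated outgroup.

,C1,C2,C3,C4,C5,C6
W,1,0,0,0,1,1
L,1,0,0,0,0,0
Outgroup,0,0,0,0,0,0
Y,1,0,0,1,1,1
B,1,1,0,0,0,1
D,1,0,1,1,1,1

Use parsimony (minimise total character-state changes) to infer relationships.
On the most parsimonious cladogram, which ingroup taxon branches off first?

The outgroup has state '0' for every character, so '1' is the derived state throughout.
All ingroup taxa share the derived state '1' for C1; it defines the ingroup but does not resolve relationships within it.
C2: derived state '1' in B only — an autapomorphy, so it tells us nothing about relationships among taxa.
C3 (derived state '1') is unique to D (autapomorphy; uninformative for grouping).
Only D and Y show the derived state '1' for C4, supporting them as a clade.
C5: derived state '1' in D, W, and Y only — synapomorphy for {D, W, Y}.
Only B, D, W, and Y show the derived state '1' for C6, supporting them as a clade.
Most parsimonious ingroup topology: (((W,(Y,D)),B),L).
L is sister to the clade containing all other ingroup taxa, so it is the earliest-diverging (most basal) ingroup lineage.

L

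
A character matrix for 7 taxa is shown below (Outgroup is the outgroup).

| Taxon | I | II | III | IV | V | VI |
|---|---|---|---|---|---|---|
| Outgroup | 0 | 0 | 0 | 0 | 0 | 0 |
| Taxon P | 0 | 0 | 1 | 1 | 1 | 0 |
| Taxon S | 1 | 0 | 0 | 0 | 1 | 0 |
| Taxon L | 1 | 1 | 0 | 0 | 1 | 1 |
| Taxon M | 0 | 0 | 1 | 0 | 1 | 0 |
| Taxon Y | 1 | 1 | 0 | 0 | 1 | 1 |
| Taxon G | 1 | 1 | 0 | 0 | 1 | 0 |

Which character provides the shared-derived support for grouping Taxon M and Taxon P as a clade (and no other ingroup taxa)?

III

The outgroup has state '0' for every character, so '1' is the derived state throughout.
I (derived state '1') is shared by Taxon G, Taxon L, Taxon S, and Taxon Y — a synapomorphy uniting that clade.
Only Taxon G, Taxon L, and Taxon Y show the derived state '1' for II, supporting them as a clade.
Only Taxon M and Taxon P show the derived state '1' for III, supporting them as a clade.
IV: derived state '1' in Taxon P only — an autapomorphy, so it tells us nothing about relationships among taxa.
V (derived state '1') is shared by all ingroup taxa — unites the whole ingroup.
Only Taxon L and Taxon Y show the derived state '1' for VI, supporting them as a clade.
Most parsimonious ingroup topology: ((Taxon S,((Taxon L,Taxon Y),Taxon G)),(Taxon M,Taxon P)).
The clade {Taxon M, Taxon P} is supported by III: its derived state '1' occurs in exactly those taxa and in no other taxon (including the outgroup).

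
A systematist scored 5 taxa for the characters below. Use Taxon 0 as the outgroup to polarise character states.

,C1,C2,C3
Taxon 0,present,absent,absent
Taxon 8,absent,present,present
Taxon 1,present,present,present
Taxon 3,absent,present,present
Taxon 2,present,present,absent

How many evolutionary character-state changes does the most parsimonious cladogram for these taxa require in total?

Character polarity is set by the outgroup: the derived state is whichever differs from the outgroup's state, so for C1 the derived state is 'absent', and for the remaining characters it is 'present'.
Only Taxon 3 and Taxon 8 show the derived state 'absent' for C1, supporting them as a clade.
C2 (derived state 'present') is shared by all ingroup taxa — unites the whole ingroup.
Only Taxon 1, Taxon 3, and Taxon 8 show the derived state 'present' for C3, supporting them as a clade.
Most parsimonious ingroup topology: (((Taxon 8,Taxon 3),Taxon 1),Taxon 2).
Changes per character on this tree: C1: 1; C2: 1; C3: 1.
Total = 3.

3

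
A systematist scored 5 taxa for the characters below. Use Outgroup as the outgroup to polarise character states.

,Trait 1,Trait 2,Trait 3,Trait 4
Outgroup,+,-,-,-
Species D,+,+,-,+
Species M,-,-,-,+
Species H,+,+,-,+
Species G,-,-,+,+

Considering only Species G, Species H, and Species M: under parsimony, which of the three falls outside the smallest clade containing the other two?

Character polarity is set by the outgroup: the derived state is whichever differs from the outgroup's state, so for Trait 1 the derived state is '-', and for the remaining characters it is '+'.
Trait 1 (derived state '-') is shared by Species G and Species M — a synapomorphy uniting that clade.
Only Species D and Species H show the derived state '+' for Trait 2, supporting them as a clade.
Trait 3: derived state '+' in Species G only — an autapomorphy, so it tells us nothing about relationships among taxa.
Trait 4 (derived state '+') is shared by all ingroup taxa — unites the whole ingroup.
Most parsimonious ingroup topology: ((Species D,Species H),(Species M,Species G)).
Species G and Species M share a more recent common ancestor with each other than either does with Species H, so Species H is the least closely related of the three.

Species H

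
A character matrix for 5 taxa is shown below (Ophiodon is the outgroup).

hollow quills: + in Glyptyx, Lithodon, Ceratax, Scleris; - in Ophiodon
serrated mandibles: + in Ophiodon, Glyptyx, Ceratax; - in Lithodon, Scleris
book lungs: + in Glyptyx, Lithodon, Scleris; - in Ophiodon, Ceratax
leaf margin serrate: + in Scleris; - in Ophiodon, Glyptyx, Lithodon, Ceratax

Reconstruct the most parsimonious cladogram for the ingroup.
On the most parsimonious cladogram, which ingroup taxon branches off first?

Character polarity is set by the outgroup: the derived state is whichever differs from the outgroup's state, so for serrated mandibles the derived state is '-', and for the remaining characters it is '+'.
All ingroup taxa share the derived state '+' for hollow quills; it defines the ingroup but does not resolve relationships within it.
Only Lithodon and Scleris show the derived state '-' for serrated mandibles, supporting them as a clade.
book lungs (derived state '+') is shared by Glyptyx, Lithodon, and Scleris — a synapomorphy uniting that clade.
leaf margin serrate (derived state '+') is unique to Scleris (autapomorphy; uninformative for grouping).
Most parsimonious ingroup topology: ((Glyptyx,(Lithodon,Scleris)),Ceratax).
Ceratax is sister to the clade containing all other ingroup taxa, so it is the earliest-diverging (most basal) ingroup lineage.

Ceratax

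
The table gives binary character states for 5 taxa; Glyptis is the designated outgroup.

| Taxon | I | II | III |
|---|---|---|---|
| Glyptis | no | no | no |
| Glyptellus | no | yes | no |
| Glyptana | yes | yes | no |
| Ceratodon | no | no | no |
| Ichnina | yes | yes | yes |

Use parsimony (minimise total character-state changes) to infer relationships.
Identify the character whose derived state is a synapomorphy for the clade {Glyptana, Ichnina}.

The outgroup has state 'no' for every character, so 'yes' is the derived state throughout.
Only Glyptana and Ichnina show the derived state 'yes' for I, supporting them as a clade.
II (derived state 'yes') is shared by Glyptana, Glyptellus, and Ichnina — a synapomorphy uniting that clade.
III (derived state 'yes') is unique to Ichnina (autapomorphy; uninformative for grouping).
Most parsimonious ingroup topology: ((Glyptellus,(Glyptana,Ichnina)),Ceratodon).
The clade {Glyptana, Ichnina} is supported by I: its derived state 'yes' occurs in exactly those taxa and in no other taxon (including the outgroup).

I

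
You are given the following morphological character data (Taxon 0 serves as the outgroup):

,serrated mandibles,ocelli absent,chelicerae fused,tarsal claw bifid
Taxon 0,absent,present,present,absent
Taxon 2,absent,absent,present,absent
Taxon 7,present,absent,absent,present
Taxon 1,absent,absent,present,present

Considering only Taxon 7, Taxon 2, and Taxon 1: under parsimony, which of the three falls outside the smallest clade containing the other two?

Character polarity is set by the outgroup: the derived state is whichever differs from the outgroup's state, so for ocelli absent, chelicerae fused the derived state is 'absent', and for the remaining characters it is 'present'.
serrated mandibles (derived state 'present') is unique to Taxon 7 (autapomorphy; uninformative for grouping).
ocelli absent (derived state 'absent') is shared by all ingroup taxa — unites the whole ingroup.
chelicerae fused (derived state 'absent') is unique to Taxon 7 (autapomorphy; uninformative for grouping).
tarsal claw bifid: derived state 'present' in Taxon 1 and Taxon 7 only — synapomorphy for {Taxon 1, Taxon 7}.
Most parsimonious ingroup topology: (Taxon 2,(Taxon 7,Taxon 1)).
Taxon 7 and Taxon 1 share a more recent common ancestor with each other than either does with Taxon 2, so Taxon 2 is the least closely related of the three.

Taxon 2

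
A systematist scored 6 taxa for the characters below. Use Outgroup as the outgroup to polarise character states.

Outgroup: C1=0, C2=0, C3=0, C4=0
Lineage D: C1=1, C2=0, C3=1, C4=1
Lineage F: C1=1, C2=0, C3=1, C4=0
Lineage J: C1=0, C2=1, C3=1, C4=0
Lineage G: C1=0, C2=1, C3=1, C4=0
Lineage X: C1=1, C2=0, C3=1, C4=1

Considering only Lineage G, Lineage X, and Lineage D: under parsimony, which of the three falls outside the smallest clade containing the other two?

The outgroup has state '0' for every character, so '1' is the derived state throughout.
C1: derived state '1' in Lineage D, Lineage F, and Lineage X only — synapomorphy for {Lineage D, Lineage F, Lineage X}.
Only Lineage G and Lineage J show the derived state '1' for C2, supporting them as a clade.
All ingroup taxa share the derived state '1' for C3; it defines the ingroup but does not resolve relationships within it.
C4: derived state '1' in Lineage D and Lineage X only — synapomorphy for {Lineage D, Lineage X}.
Most parsimonious ingroup topology: (((Lineage D,Lineage X),Lineage F),(Lineage J,Lineage G)).
Lineage X and Lineage D share a more recent common ancestor with each other than either does with Lineage G, so Lineage G is the least closely related of the three.

Lineage G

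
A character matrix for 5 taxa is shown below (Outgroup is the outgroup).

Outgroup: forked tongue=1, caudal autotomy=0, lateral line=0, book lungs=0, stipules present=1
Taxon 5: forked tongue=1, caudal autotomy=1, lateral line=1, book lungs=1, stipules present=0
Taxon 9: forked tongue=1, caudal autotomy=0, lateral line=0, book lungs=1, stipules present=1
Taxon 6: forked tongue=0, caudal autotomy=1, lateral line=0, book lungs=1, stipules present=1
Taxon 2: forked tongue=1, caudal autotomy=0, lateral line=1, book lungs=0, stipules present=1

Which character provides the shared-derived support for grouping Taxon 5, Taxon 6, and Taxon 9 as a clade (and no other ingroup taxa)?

Character polarity is set by the outgroup: the derived state is whichever differs from the outgroup's state, so for forked tongue, stipules present the derived state is '0', and for the remaining characters it is '1'.
forked tongue (derived state '0') is unique to Taxon 6 (autapomorphy; uninformative for grouping).
Only Taxon 5 and Taxon 6 show the derived state '1' for caudal autotomy, supporting them as a clade.
lateral line groups Taxon 2 and Taxon 5, which is incompatible with the clades supported by the remaining characters; treating it as convergent (homoplasy) costs fewer steps than any alternative tree.
book lungs (derived state '1') is shared by Taxon 5, Taxon 6, and Taxon 9 — a synapomorphy uniting that clade.
stipules present (derived state '0') is unique to Taxon 5 (autapomorphy; uninformative for grouping).
Most parsimonious ingroup topology: (((Taxon 5,Taxon 6),Taxon 9),Taxon 2).
The clade {Taxon 5, Taxon 6, Taxon 9} is supported by book lungs: its derived state '1' occurs in exactly those taxa and in no other taxon (including the outgroup).

book lungs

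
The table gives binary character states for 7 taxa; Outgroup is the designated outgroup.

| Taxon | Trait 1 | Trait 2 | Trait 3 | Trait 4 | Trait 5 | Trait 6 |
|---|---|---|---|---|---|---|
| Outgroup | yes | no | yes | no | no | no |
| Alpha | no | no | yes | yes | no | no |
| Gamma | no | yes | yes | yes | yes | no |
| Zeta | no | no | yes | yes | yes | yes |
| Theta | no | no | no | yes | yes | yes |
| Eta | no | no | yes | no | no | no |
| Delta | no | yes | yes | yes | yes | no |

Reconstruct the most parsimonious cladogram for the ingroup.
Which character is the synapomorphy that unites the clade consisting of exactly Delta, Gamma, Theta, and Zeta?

Character polarity is set by the outgroup: the derived state is whichever differs from the outgroup's state, so for Trait 1, Trait 3 the derived state is 'no', and for the remaining characters it is 'yes'.
Trait 1 (derived state 'no') is shared by all ingroup taxa — unites the whole ingroup.
Trait 2: derived state 'yes' in Delta and Gamma only — synapomorphy for {Delta, Gamma}.
Trait 3: derived state 'no' in Theta only — an autapomorphy, so it tells us nothing about relationships among taxa.
Only Alpha, Delta, Gamma, Theta, and Zeta show the derived state 'yes' for Trait 4, supporting them as a clade.
Trait 5: derived state 'yes' in Delta, Gamma, Theta, and Zeta only — synapomorphy for {Delta, Gamma, Theta, Zeta}.
Trait 6 (derived state 'yes') is shared by Theta and Zeta — a synapomorphy uniting that clade.
Most parsimonious ingroup topology: ((Alpha,((Gamma,Delta),(Zeta,Theta))),Eta).
The clade {Delta, Gamma, Theta, Zeta} is supported by Trait 5: its derived state 'yes' occurs in exactly those taxa and in no other taxon (including the outgroup).

Trait 5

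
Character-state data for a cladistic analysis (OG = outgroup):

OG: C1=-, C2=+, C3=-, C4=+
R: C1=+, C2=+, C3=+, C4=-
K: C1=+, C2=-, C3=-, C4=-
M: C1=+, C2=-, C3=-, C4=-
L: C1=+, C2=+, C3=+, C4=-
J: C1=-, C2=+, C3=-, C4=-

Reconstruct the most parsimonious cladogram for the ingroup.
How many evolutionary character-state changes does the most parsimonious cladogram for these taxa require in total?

4

Character polarity is set by the outgroup: the derived state is whichever differs from the outgroup's state, so for C2, C4 the derived state is '-', and for the remaining characters it is '+'.
C1: derived state '+' in K, L, M, and R only — synapomorphy for {K, L, M, R}.
C2: derived state '-' in K and M only — synapomorphy for {K, M}.
C3: derived state '+' in L and R only — synapomorphy for {L, R}.
All ingroup taxa share the derived state '-' for C4; it defines the ingroup but does not resolve relationships within it.
Most parsimonious ingroup topology: (((R,L),(K,M)),J).
Changes per character on this tree: C1: 1; C2: 1; C3: 1; C4: 1.
Total = 4.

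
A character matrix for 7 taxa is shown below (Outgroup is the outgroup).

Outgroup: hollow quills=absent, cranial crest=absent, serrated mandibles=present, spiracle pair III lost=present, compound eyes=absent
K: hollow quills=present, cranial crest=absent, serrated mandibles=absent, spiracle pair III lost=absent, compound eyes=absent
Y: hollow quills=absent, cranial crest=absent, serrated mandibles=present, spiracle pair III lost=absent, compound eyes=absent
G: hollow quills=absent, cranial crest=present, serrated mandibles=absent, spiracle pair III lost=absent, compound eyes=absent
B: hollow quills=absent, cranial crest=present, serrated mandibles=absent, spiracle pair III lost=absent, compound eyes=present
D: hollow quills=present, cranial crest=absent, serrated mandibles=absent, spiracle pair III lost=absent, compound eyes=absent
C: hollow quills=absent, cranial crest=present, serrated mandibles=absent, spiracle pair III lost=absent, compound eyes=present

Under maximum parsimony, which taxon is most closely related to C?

B

Character polarity is set by the outgroup: the derived state is whichever differs from the outgroup's state, so for serrated mandibles, spiracle pair III lost the derived state is 'absent', and for the remaining characters it is 'present'.
Only D and K show the derived state 'present' for hollow quills, supporting them as a clade.
cranial crest (derived state 'present') is shared by B, C, and G — a synapomorphy uniting that clade.
Only B, C, D, G, and K show the derived state 'absent' for serrated mandibles, supporting them as a clade.
spiracle pair III lost (derived state 'absent') is shared by all ingroup taxa — unites the whole ingroup.
compound eyes (derived state 'present') is shared by B and C — a synapomorphy uniting that clade.
Most parsimonious ingroup topology: (((K,D),(G,(B,C))),Y).
C and B form a cherry on this tree, so they are sister taxa.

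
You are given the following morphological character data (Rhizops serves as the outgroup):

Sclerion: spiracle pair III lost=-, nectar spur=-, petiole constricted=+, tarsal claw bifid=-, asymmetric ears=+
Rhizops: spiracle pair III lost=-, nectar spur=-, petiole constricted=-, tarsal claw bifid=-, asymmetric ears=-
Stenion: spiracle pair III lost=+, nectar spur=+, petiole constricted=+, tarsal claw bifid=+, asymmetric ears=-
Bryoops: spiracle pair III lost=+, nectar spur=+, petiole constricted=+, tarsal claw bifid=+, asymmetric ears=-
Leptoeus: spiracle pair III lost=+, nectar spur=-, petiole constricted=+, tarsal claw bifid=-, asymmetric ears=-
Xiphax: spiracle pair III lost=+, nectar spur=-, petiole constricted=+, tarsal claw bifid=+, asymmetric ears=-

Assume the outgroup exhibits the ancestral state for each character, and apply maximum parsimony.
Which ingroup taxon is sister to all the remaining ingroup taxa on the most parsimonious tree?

The outgroup has state '-' for every character, so '+' is the derived state throughout.
spiracle pair III lost: derived state '+' in Bryoops, Leptoeus, Stenion, and Xiphax only — synapomorphy for {Bryoops, Leptoeus, Stenion, Xiphax}.
nectar spur (derived state '+') is shared by Bryoops and Stenion — a synapomorphy uniting that clade.
petiole constricted (derived state '+') is shared by all ingroup taxa — unites the whole ingroup.
tarsal claw bifid: derived state '+' in Bryoops, Stenion, and Xiphax only — synapomorphy for {Bryoops, Stenion, Xiphax}.
asymmetric ears (derived state '+') is unique to Sclerion (autapomorphy; uninformative for grouping).
Most parsimonious ingroup topology: ((Leptoeus,((Stenion,Bryoops),Xiphax)),Sclerion).
Sclerion is sister to the clade containing all other ingroup taxa, so it is the earliest-diverging (most basal) ingroup lineage.

Sclerion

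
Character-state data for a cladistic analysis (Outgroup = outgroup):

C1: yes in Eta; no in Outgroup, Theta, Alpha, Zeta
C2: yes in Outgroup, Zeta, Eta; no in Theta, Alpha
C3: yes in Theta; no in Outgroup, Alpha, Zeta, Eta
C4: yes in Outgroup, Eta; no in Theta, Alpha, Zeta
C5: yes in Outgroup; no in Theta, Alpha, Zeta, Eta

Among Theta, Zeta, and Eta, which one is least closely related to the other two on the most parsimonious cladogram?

Eta

Character polarity is set by the outgroup: the derived state is whichever differs from the outgroup's state, so for C2, C4, C5 the derived state is 'no', and for the remaining characters it is 'yes'.
C1: derived state 'yes' in Eta only — an autapomorphy, so it tells us nothing about relationships among taxa.
Only Alpha and Theta show the derived state 'no' for C2, supporting them as a clade.
C3 (derived state 'yes') is unique to Theta (autapomorphy; uninformative for grouping).
C4 (derived state 'no') is shared by Alpha, Theta, and Zeta — a synapomorphy uniting that clade.
All ingroup taxa share the derived state 'no' for C5; it defines the ingroup but does not resolve relationships within it.
Most parsimonious ingroup topology: (((Theta,Alpha),Zeta),Eta).
Zeta and Theta share a more recent common ancestor with each other than either does with Eta, so Eta is the least closely related of the three.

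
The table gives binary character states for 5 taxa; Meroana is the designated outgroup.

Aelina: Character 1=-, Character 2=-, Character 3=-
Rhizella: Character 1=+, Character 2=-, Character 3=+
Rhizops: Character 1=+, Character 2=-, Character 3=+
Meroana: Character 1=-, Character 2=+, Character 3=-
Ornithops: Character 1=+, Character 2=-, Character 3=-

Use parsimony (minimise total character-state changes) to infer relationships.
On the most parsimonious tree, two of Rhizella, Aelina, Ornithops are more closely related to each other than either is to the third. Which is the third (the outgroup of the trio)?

Character polarity is set by the outgroup: the derived state is whichever differs from the outgroup's state, so for Character 2 the derived state is '-', and for the remaining characters it is '+'.
Character 1 (derived state '+') is shared by Ornithops, Rhizella, and Rhizops — a synapomorphy uniting that clade.
Character 2 (derived state '-') is shared by all ingroup taxa — unites the whole ingroup.
Character 3: derived state '+' in Rhizella and Rhizops only — synapomorphy for {Rhizella, Rhizops}.
Most parsimonious ingroup topology: (((Rhizops,Rhizella),Ornithops),Aelina).
Ornithops and Rhizella share a more recent common ancestor with each other than either does with Aelina, so Aelina is the least closely related of the three.

Aelina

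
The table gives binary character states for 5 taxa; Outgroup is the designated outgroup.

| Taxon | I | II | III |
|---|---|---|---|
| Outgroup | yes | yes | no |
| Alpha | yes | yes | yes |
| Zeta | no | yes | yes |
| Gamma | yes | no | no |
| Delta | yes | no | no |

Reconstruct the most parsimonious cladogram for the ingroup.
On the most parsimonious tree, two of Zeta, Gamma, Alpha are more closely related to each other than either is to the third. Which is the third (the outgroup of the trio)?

Character polarity is set by the outgroup: the derived state is whichever differs from the outgroup's state, so for I, II the derived state is 'no', and for the remaining characters it is 'yes'.
I (derived state 'no') is unique to Zeta (autapomorphy; uninformative for grouping).
Only Delta and Gamma show the derived state 'no' for II, supporting them as a clade.
III: derived state 'yes' in Alpha and Zeta only — synapomorphy for {Alpha, Zeta}.
Most parsimonious ingroup topology: ((Alpha,Zeta),(Gamma,Delta)).
Alpha and Zeta share a more recent common ancestor with each other than either does with Gamma, so Gamma is the least closely related of the three.

Gamma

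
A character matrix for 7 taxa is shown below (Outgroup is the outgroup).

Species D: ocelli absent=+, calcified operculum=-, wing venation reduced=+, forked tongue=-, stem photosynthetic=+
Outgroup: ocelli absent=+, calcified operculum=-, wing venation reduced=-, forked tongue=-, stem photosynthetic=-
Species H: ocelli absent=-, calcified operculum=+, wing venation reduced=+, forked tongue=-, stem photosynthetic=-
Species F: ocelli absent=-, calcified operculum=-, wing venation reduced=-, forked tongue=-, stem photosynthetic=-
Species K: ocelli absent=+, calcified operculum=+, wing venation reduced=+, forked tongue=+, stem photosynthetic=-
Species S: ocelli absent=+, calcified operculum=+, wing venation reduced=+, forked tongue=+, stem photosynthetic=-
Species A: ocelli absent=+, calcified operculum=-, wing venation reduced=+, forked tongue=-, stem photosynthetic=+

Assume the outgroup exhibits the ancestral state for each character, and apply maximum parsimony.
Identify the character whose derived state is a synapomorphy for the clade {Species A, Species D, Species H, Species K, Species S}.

wing venation reduced

Character polarity is set by the outgroup: the derived state is whichever differs from the outgroup's state, so for ocelli absent the derived state is '-', and for the remaining characters it is '+'.
ocelli absent (state '-') occurs in Species F and Species H but conflicts with the nesting implied by the other characters — most parsimoniously interpreted as homoplasy.
calcified operculum (derived state '+') is shared by Species H, Species K, and Species S — a synapomorphy uniting that clade.
Only Species A, Species D, Species H, Species K, and Species S show the derived state '+' for wing venation reduced, supporting them as a clade.
Only Species K and Species S show the derived state '+' for forked tongue, supporting them as a clade.
Only Species A and Species D show the derived state '+' for stem photosynthetic, supporting them as a clade.
Most parsimonious ingroup topology: (((Species H,(Species S,Species K)),(Species A,Species D)),Species F).
The clade {Species A, Species D, Species H, Species K, Species S} is supported by wing venation reduced: its derived state '+' occurs in exactly those taxa and in no other taxon (including the outgroup).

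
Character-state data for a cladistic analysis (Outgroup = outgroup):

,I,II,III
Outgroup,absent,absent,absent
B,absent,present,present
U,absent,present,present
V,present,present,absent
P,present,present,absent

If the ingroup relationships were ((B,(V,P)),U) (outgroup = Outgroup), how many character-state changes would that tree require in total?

4

Map each character onto ((B,(V,P)),U) (rooted by Outgroup) and count the minimum state changes it requires (Fitch parsimony):
I: 1; II: 1; III: 2.
Total tree length = 4.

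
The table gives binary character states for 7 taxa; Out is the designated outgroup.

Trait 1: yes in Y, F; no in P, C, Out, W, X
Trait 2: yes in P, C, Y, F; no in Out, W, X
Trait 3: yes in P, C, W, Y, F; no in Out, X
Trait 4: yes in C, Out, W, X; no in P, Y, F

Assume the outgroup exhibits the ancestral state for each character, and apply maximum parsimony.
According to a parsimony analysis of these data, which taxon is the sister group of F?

Character polarity is set by the outgroup: the derived state is whichever differs from the outgroup's state, so for Trait 4 the derived state is 'no', and for the remaining characters it is 'yes'.
Trait 1: derived state 'yes' in F and Y only — synapomorphy for {F, Y}.
Only C, F, P, and Y show the derived state 'yes' for Trait 2, supporting them as a clade.
Only C, F, P, W, and Y show the derived state 'yes' for Trait 3, supporting them as a clade.
Only F, P, and Y show the derived state 'no' for Trait 4, supporting them as a clade.
Most parsimonious ingroup topology: (((((Y,F),P),C),W),X).
F and Y form a cherry on this tree, so they are sister taxa.

Y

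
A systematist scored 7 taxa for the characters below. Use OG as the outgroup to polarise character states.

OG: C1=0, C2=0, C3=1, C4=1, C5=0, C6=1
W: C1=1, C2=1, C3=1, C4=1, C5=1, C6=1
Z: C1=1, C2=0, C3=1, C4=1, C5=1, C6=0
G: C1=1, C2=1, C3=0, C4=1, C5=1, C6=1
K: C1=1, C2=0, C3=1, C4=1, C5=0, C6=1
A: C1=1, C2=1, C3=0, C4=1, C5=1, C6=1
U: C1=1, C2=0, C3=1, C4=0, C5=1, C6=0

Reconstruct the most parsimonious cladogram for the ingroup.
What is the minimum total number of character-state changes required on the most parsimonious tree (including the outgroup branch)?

Character polarity is set by the outgroup: the derived state is whichever differs from the outgroup's state, so for C3, C4, C6 the derived state is '0', and for the remaining characters it is '1'.
C1 (derived state '1') is shared by all ingroup taxa — unites the whole ingroup.
C2 (derived state '1') is shared by A, G, and W — a synapomorphy uniting that clade.
C3: derived state '0' in A and G only — synapomorphy for {A, G}.
C4 (derived state '0') is unique to U (autapomorphy; uninformative for grouping).
C5: derived state '1' in A, G, U, W, and Z only — synapomorphy for {A, G, U, W, Z}.
C6 (derived state '0') is shared by U and Z — a synapomorphy uniting that clade.
Most parsimonious ingroup topology: (((W,(G,A)),(Z,U)),K).
Changes per character on this tree: C1: 1; C2: 1; C3: 1; C4: 1; C5: 1; C6: 1.
Total = 6.

6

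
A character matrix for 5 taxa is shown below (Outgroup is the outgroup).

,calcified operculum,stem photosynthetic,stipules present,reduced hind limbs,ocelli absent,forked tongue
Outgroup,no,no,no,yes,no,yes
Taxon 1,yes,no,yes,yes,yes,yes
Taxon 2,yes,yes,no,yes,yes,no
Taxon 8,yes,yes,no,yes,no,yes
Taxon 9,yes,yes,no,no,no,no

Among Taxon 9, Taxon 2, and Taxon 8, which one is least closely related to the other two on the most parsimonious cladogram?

Character polarity is set by the outgroup: the derived state is whichever differs from the outgroup's state, so for reduced hind limbs, forked tongue the derived state is 'no', and for the remaining characters it is 'yes'.
All ingroup taxa share the derived state 'yes' for calcified operculum; it defines the ingroup but does not resolve relationships within it.
stem photosynthetic: derived state 'yes' in Taxon 2, Taxon 8, and Taxon 9 only — synapomorphy for {Taxon 2, Taxon 8, Taxon 9}.
stipules present: derived state 'yes' in Taxon 1 only — an autapomorphy, so it tells us nothing about relationships among taxa.
reduced hind limbs: derived state 'no' in Taxon 9 only — an autapomorphy, so it tells us nothing about relationships among taxa.
ocelli absent groups Taxon 1 and Taxon 2, which is incompatible with the clades supported by the remaining characters; treating it as convergent (homoplasy) costs fewer steps than any alternative tree.
forked tongue: derived state 'no' in Taxon 2 and Taxon 9 only — synapomorphy for {Taxon 2, Taxon 9}.
Most parsimonious ingroup topology: (Taxon 1,((Taxon 2,Taxon 9),Taxon 8)).
Taxon 2 and Taxon 9 share a more recent common ancestor with each other than either does with Taxon 8, so Taxon 8 is the least closely related of the three.

Taxon 8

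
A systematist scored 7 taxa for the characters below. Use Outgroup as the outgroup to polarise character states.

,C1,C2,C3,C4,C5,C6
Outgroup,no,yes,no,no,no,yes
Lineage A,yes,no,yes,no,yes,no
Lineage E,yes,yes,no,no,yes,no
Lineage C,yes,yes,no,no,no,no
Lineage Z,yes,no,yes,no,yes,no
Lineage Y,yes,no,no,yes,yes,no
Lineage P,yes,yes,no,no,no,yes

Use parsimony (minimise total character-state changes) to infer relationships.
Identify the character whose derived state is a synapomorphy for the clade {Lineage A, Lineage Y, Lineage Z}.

Character polarity is set by the outgroup: the derived state is whichever differs from the outgroup's state, so for C2, C6 the derived state is 'no', and for the remaining characters it is 'yes'.
C1 (derived state 'yes') is shared by all ingroup taxa — unites the whole ingroup.
Only Lineage A, Lineage Y, and Lineage Z show the derived state 'no' for C2, supporting them as a clade.
C3 (derived state 'yes') is shared by Lineage A and Lineage Z — a synapomorphy uniting that clade.
C4: derived state 'yes' in Lineage Y only — an autapomorphy, so it tells us nothing about relationships among taxa.
Only Lineage A, Lineage E, Lineage Y, and Lineage Z show the derived state 'yes' for C5, supporting them as a clade.
Only Lineage A, Lineage C, Lineage E, Lineage Y, and Lineage Z show the derived state 'no' for C6, supporting them as a clade.
Most parsimonious ingroup topology: (((((Lineage A,Lineage Z),Lineage Y),Lineage E),Lineage C),Lineage P).
The clade {Lineage A, Lineage Y, Lineage Z} is supported by C2: its derived state 'no' occurs in exactly those taxa and in no other taxon (including the outgroup).

C2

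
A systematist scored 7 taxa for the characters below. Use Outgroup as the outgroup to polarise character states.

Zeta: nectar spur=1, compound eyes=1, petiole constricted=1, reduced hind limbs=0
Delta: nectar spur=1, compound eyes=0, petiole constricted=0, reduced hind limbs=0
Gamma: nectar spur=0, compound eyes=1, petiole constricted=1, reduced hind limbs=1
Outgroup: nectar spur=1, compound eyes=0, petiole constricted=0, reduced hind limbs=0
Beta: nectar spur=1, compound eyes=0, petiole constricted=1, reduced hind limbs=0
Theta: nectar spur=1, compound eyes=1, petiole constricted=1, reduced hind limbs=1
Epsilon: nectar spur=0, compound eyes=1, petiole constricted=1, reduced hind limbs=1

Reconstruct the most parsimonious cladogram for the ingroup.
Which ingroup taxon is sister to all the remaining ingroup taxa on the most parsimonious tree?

Delta

Character polarity is set by the outgroup: the derived state is whichever differs from the outgroup's state, so for nectar spur the derived state is '0', and for the remaining characters it is '1'.
Only Epsilon and Gamma show the derived state '0' for nectar spur, supporting them as a clade.
Only Epsilon, Gamma, Theta, and Zeta show the derived state '1' for compound eyes, supporting them as a clade.
Only Beta, Epsilon, Gamma, Theta, and Zeta show the derived state '1' for petiole constricted, supporting them as a clade.
reduced hind limbs: derived state '1' in Epsilon, Gamma, and Theta only — synapomorphy for {Epsilon, Gamma, Theta}.
Most parsimonious ingroup topology: (Delta,(Beta,(((Gamma,Epsilon),Theta),Zeta))).
Delta is sister to the clade containing all other ingroup taxa, so it is the earliest-diverging (most basal) ingroup lineage.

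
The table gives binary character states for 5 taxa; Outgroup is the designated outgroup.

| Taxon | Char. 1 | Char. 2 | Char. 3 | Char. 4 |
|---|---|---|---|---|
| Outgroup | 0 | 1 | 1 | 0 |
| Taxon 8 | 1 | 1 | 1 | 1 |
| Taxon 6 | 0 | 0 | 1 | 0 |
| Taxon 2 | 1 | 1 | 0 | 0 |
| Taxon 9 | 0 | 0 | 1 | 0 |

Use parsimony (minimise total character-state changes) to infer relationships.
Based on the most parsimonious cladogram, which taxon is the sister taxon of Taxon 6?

Character polarity is set by the outgroup: the derived state is whichever differs from the outgroup's state, so for Char. 2, Char. 3 the derived state is '0', and for the remaining characters it is '1'.
Char. 1: derived state '1' in Taxon 2 and Taxon 8 only — synapomorphy for {Taxon 2, Taxon 8}.
Char. 2 (derived state '0') is shared by Taxon 6 and Taxon 9 — a synapomorphy uniting that clade.
Char. 3: derived state '0' in Taxon 2 only — an autapomorphy, so it tells us nothing about relationships among taxa.
Char. 4: derived state '1' in Taxon 8 only — an autapomorphy, so it tells us nothing about relationships among taxa.
Most parsimonious ingroup topology: ((Taxon 8,Taxon 2),(Taxon 6,Taxon 9)).
Taxon 6 and Taxon 9 form a cherry on this tree, so they are sister taxa.

Taxon 9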